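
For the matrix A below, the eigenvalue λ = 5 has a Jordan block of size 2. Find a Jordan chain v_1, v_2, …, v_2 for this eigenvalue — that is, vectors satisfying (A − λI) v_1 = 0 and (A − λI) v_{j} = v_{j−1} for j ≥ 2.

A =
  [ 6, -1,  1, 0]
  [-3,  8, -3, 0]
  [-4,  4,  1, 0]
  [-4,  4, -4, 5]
A Jordan chain for λ = 5 of length 2:
v_1 = (1, -3, -4, -4)ᵀ
v_2 = (1, 0, 0, 0)ᵀ

Let N = A − (5)·I. We want v_2 with N^2 v_2 = 0 but N^1 v_2 ≠ 0; then v_{j-1} := N · v_j for j = 2, …, 2.

Pick v_2 = (1, 0, 0, 0)ᵀ.
Then v_1 = N · v_2 = (1, -3, -4, -4)ᵀ.

Sanity check: (A − (5)·I) v_1 = (0, 0, 0, 0)ᵀ = 0. ✓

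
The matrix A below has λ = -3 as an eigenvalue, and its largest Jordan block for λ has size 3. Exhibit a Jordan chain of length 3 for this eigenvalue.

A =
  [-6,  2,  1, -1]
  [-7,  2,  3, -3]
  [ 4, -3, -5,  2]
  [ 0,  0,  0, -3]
A Jordan chain for λ = -3 of length 3:
v_1 = (-1, -2, 1, 0)ᵀ
v_2 = (-3, -7, 4, 0)ᵀ
v_3 = (1, 0, 0, 0)ᵀ

Let N = A − (-3)·I. We want v_3 with N^3 v_3 = 0 but N^2 v_3 ≠ 0; then v_{j-1} := N · v_j for j = 3, …, 2.

Pick v_3 = (1, 0, 0, 0)ᵀ.
Then v_2 = N · v_3 = (-3, -7, 4, 0)ᵀ.
Then v_1 = N · v_2 = (-1, -2, 1, 0)ᵀ.

Sanity check: (A − (-3)·I) v_1 = (0, 0, 0, 0)ᵀ = 0. ✓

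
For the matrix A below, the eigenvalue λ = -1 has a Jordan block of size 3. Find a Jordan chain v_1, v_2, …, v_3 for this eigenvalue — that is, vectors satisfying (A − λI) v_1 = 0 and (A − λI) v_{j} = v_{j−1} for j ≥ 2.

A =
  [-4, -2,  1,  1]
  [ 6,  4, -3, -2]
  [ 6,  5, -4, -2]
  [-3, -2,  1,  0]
A Jordan chain for λ = -1 of length 3:
v_1 = (-1, 2, 2, -1)ᵀ
v_2 = (-2, 5, 5, -2)ᵀ
v_3 = (0, 1, 0, 0)ᵀ

Let N = A − (-1)·I. We want v_3 with N^3 v_3 = 0 but N^2 v_3 ≠ 0; then v_{j-1} := N · v_j for j = 3, …, 2.

Pick v_3 = (0, 1, 0, 0)ᵀ.
Then v_2 = N · v_3 = (-2, 5, 5, -2)ᵀ.
Then v_1 = N · v_2 = (-1, 2, 2, -1)ᵀ.

Sanity check: (A − (-1)·I) v_1 = (0, 0, 0, 0)ᵀ = 0. ✓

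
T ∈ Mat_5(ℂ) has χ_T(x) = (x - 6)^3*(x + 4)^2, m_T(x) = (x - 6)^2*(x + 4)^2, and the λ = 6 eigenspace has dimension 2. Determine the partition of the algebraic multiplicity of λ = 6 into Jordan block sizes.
Block sizes for λ = 6: [2, 1]

Step 1 — from the characteristic polynomial, algebraic multiplicity of λ = 6 is 3. From dim ker(T − (6)·I) = 2, there are exactly 2 Jordan blocks for λ = 6.
Step 2 — from the minimal polynomial, the factor (x − 6)^2 tells us the largest block for λ = 6 has size 2.
Step 3 — with total size 3, 2 blocks, and largest block 2, the block sizes (in nonincreasing order) are [2, 1].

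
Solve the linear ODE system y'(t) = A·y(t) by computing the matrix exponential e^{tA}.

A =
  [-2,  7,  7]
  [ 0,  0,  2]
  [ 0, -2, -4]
e^{tA} =
  [exp(-2*t), 7*t*exp(-2*t), 7*t*exp(-2*t)]
  [0, 2*t*exp(-2*t) + exp(-2*t), 2*t*exp(-2*t)]
  [0, -2*t*exp(-2*t), -2*t*exp(-2*t) + exp(-2*t)]

Strategy: write A = P · J · P⁻¹ where J is a Jordan canonical form, so e^{tA} = P · e^{tJ} · P⁻¹, and e^{tJ} can be computed block-by-block.

A has Jordan form
J =
  [-2,  1,  0]
  [ 0, -2,  0]
  [ 0,  0, -2]
(up to reordering of blocks).

Per-block formulas:
  For a 1×1 block at λ = -2: exp(t · [-2]) = [e^(-2t)].
  For a 2×2 Jordan block J_2(-2): exp(t · J_2(-2)) = e^(-2t)·(I + t·N), where N is the 2×2 nilpotent shift.

After assembling e^{tJ} and conjugating by P, we get:

e^{tA} =
  [exp(-2*t), 7*t*exp(-2*t), 7*t*exp(-2*t)]
  [0, 2*t*exp(-2*t) + exp(-2*t), 2*t*exp(-2*t)]
  [0, -2*t*exp(-2*t), -2*t*exp(-2*t) + exp(-2*t)]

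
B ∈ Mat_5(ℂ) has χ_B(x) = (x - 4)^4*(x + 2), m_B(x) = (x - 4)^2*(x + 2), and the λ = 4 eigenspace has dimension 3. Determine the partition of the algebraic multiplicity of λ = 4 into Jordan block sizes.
Block sizes for λ = 4: [2, 1, 1]

Step 1 — from the characteristic polynomial, algebraic multiplicity of λ = 4 is 4. From dim ker(B − (4)·I) = 3, there are exactly 3 Jordan blocks for λ = 4.
Step 2 — from the minimal polynomial, the factor (x − 4)^2 tells us the largest block for λ = 4 has size 2.
Step 3 — with total size 4, 3 blocks, and largest block 2, the block sizes (in nonincreasing order) are [2, 1, 1].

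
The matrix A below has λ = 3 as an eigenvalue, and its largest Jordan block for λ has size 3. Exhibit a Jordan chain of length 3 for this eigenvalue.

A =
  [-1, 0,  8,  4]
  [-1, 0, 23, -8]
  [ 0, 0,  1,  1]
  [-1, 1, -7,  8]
A Jordan chain for λ = 3 of length 3:
v_1 = (4, 1, 1, 2)ᵀ
v_2 = (0, -3, 0, 1)ᵀ
v_3 = (0, 1, 0, 0)ᵀ

Let N = A − (3)·I. We want v_3 with N^3 v_3 = 0 but N^2 v_3 ≠ 0; then v_{j-1} := N · v_j for j = 3, …, 2.

Pick v_3 = (0, 1, 0, 0)ᵀ.
Then v_2 = N · v_3 = (0, -3, 0, 1)ᵀ.
Then v_1 = N · v_2 = (4, 1, 1, 2)ᵀ.

Sanity check: (A − (3)·I) v_1 = (0, 0, 0, 0)ᵀ = 0. ✓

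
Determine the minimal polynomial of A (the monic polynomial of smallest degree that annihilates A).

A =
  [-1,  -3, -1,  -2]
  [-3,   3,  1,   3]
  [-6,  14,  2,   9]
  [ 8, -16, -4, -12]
x^2 + 4*x + 4

The characteristic polynomial is χ_A(x) = (x + 2)^4, so the eigenvalues are known. The minimal polynomial is
  m_A(x) = Π_λ (x − λ)^{k_λ}
where k_λ is the size of the *largest* Jordan block for λ (equivalently, the smallest k with (A − λI)^k v = 0 for every generalised eigenvector v of λ).

  λ = -2: largest Jordan block has size 2, contributing (x + 2)^2

So m_A(x) = (x + 2)^2 = x^2 + 4*x + 4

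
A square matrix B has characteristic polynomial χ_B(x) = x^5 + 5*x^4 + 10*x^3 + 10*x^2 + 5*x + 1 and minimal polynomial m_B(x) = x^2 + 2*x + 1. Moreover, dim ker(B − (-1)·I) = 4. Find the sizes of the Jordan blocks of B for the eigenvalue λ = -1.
Block sizes for λ = -1: [2, 1, 1, 1]

Step 1 — from the characteristic polynomial, algebraic multiplicity of λ = -1 is 5. From dim ker(B − (-1)·I) = 4, there are exactly 4 Jordan blocks for λ = -1.
Step 2 — from the minimal polynomial, the factor (x + 1)^2 tells us the largest block for λ = -1 has size 2.
Step 3 — with total size 5, 4 blocks, and largest block 2, the block sizes (in nonincreasing order) are [2, 1, 1, 1].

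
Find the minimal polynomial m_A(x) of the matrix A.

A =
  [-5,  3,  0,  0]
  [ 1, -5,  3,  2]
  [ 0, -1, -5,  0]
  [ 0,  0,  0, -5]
x^3 + 15*x^2 + 75*x + 125

The characteristic polynomial is χ_A(x) = (x + 5)^4, so the eigenvalues are known. The minimal polynomial is
  m_A(x) = Π_λ (x − λ)^{k_λ}
where k_λ is the size of the *largest* Jordan block for λ (equivalently, the smallest k with (A − λI)^k v = 0 for every generalised eigenvector v of λ).

  λ = -5: largest Jordan block has size 3, contributing (x + 5)^3

So m_A(x) = (x + 5)^3 = x^3 + 15*x^2 + 75*x + 125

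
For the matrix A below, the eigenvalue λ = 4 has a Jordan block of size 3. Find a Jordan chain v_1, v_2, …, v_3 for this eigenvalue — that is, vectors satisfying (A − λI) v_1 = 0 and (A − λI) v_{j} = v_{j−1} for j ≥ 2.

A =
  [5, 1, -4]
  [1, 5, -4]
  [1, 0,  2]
A Jordan chain for λ = 4 of length 3:
v_1 = (-2, -2, -1)ᵀ
v_2 = (1, 1, 1)ᵀ
v_3 = (1, 0, 0)ᵀ

Let N = A − (4)·I. We want v_3 with N^3 v_3 = 0 but N^2 v_3 ≠ 0; then v_{j-1} := N · v_j for j = 3, …, 2.

Pick v_3 = (1, 0, 0)ᵀ.
Then v_2 = N · v_3 = (1, 1, 1)ᵀ.
Then v_1 = N · v_2 = (-2, -2, -1)ᵀ.

Sanity check: (A − (4)·I) v_1 = (0, 0, 0)ᵀ = 0. ✓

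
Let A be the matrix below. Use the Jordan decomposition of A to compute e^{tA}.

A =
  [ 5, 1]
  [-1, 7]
e^{tA} =
  [-t*exp(6*t) + exp(6*t), t*exp(6*t)]
  [-t*exp(6*t), t*exp(6*t) + exp(6*t)]

Strategy: write A = P · J · P⁻¹ where J is a Jordan canonical form, so e^{tA} = P · e^{tJ} · P⁻¹, and e^{tJ} can be computed block-by-block.

A has Jordan form
J =
  [6, 1]
  [0, 6]
(up to reordering of blocks).

Per-block formulas:
  For a 2×2 Jordan block J_2(6): exp(t · J_2(6)) = e^(6t)·(I + t·N), where N is the 2×2 nilpotent shift.

After assembling e^{tJ} and conjugating by P, we get:

e^{tA} =
  [-t*exp(6*t) + exp(6*t), t*exp(6*t)]
  [-t*exp(6*t), t*exp(6*t) + exp(6*t)]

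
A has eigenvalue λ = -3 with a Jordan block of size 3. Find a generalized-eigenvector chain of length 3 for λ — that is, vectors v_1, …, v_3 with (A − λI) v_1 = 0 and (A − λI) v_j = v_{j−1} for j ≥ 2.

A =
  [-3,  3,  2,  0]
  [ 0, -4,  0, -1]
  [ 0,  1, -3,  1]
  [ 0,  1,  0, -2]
A Jordan chain for λ = -3 of length 3:
v_1 = (-1, 0, 0, 0)ᵀ
v_2 = (3, -1, 1, 1)ᵀ
v_3 = (0, 1, 0, 0)ᵀ

Let N = A − (-3)·I. We want v_3 with N^3 v_3 = 0 but N^2 v_3 ≠ 0; then v_{j-1} := N · v_j for j = 3, …, 2.

Pick v_3 = (0, 1, 0, 0)ᵀ.
Then v_2 = N · v_3 = (3, -1, 1, 1)ᵀ.
Then v_1 = N · v_2 = (-1, 0, 0, 0)ᵀ.

Sanity check: (A − (-3)·I) v_1 = (0, 0, 0, 0)ᵀ = 0. ✓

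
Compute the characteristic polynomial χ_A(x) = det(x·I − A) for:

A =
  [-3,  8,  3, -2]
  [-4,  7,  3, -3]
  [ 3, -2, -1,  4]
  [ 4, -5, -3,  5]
x^4 - 8*x^3 + 24*x^2 - 32*x + 16

Expanding det(x·I − A) (e.g. by cofactor expansion or by noting that A is similar to its Jordan form J, which has the same characteristic polynomial as A) gives
  χ_A(x) = x^4 - 8*x^3 + 24*x^2 - 32*x + 16
which factors as (x - 2)^4. The eigenvalues (with algebraic multiplicities) are λ = 2 with multiplicity 4.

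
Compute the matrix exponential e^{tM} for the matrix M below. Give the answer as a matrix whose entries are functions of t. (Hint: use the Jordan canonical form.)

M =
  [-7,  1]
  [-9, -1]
e^{tM} =
  [-3*t*exp(-4*t) + exp(-4*t), t*exp(-4*t)]
  [-9*t*exp(-4*t), 3*t*exp(-4*t) + exp(-4*t)]

Strategy: write M = P · J · P⁻¹ where J is a Jordan canonical form, so e^{tM} = P · e^{tJ} · P⁻¹, and e^{tJ} can be computed block-by-block.

M has Jordan form
J =
  [-4,  1]
  [ 0, -4]
(up to reordering of blocks).

Per-block formulas:
  For a 2×2 Jordan block J_2(-4): exp(t · J_2(-4)) = e^(-4t)·(I + t·N), where N is the 2×2 nilpotent shift.

After assembling e^{tJ} and conjugating by P, we get:

e^{tM} =
  [-3*t*exp(-4*t) + exp(-4*t), t*exp(-4*t)]
  [-9*t*exp(-4*t), 3*t*exp(-4*t) + exp(-4*t)]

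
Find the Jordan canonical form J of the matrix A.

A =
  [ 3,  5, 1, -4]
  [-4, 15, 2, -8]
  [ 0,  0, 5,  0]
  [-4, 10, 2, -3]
J_2(5) ⊕ J_1(5) ⊕ J_1(5)

The characteristic polynomial is
  det(x·I − A) = x^4 - 20*x^3 + 150*x^2 - 500*x + 625 = (x - 5)^4

Eigenvalues and multiplicities (the geometric multiplicity of λ is n − rank(A − λI), which equals the number of Jordan blocks for λ):
  λ = 5: algebraic multiplicity = 4, geometric multiplicity = 3

Determining the block sizes for each eigenvalue:
  λ = 5: 3 blocks summing to 4 forces exactly one block of size 2 and the rest size 1 → block sizes [2, 1, 1]

Assembling the blocks gives a Jordan form
J =
  [5, 1, 0, 0]
  [0, 5, 0, 0]
  [0, 0, 5, 0]
  [0, 0, 0, 5]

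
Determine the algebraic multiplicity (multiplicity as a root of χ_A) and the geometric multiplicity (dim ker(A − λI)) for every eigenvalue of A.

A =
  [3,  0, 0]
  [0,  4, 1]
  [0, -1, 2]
λ = 3: alg = 3, geom = 2

Step 1 — factor the characteristic polynomial to read off the algebraic multiplicities:
  χ_A(x) = (x - 3)^3

Step 2 — compute geometric multiplicities via the rank-nullity identity g(λ) = n − rank(A − λI):
  rank(A − (3)·I) = 1, so dim ker(A − (3)·I) = n − 1 = 2

Summary:
  λ = 3: algebraic multiplicity = 3, geometric multiplicity = 2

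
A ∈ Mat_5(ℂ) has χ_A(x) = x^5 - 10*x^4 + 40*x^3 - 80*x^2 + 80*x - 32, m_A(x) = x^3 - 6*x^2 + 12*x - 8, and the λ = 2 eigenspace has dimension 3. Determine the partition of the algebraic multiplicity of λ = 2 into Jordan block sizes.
Block sizes for λ = 2: [3, 1, 1]

Step 1 — from the characteristic polynomial, algebraic multiplicity of λ = 2 is 5. From dim ker(A − (2)·I) = 3, there are exactly 3 Jordan blocks for λ = 2.
Step 2 — from the minimal polynomial, the factor (x − 2)^3 tells us the largest block for λ = 2 has size 3.
Step 3 — with total size 5, 3 blocks, and largest block 3, the block sizes (in nonincreasing order) are [3, 1, 1].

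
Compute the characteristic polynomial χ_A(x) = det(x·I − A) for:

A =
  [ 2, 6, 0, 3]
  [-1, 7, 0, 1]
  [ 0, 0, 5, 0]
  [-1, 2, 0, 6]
x^4 - 20*x^3 + 150*x^2 - 500*x + 625

Expanding det(x·I − A) (e.g. by cofactor expansion or by noting that A is similar to its Jordan form J, which has the same characteristic polynomial as A) gives
  χ_A(x) = x^4 - 20*x^3 + 150*x^2 - 500*x + 625
which factors as (x - 5)^4. The eigenvalues (with algebraic multiplicities) are λ = 5 with multiplicity 4.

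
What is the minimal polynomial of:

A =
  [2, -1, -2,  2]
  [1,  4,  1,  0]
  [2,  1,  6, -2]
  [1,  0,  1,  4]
x^3 - 12*x^2 + 48*x - 64

The characteristic polynomial is χ_A(x) = (x - 4)^4, so the eigenvalues are known. The minimal polynomial is
  m_A(x) = Π_λ (x − λ)^{k_λ}
where k_λ is the size of the *largest* Jordan block for λ (equivalently, the smallest k with (A − λI)^k v = 0 for every generalised eigenvector v of λ).

  λ = 4: largest Jordan block has size 3, contributing (x − 4)^3

So m_A(x) = (x - 4)^3 = x^3 - 12*x^2 + 48*x - 64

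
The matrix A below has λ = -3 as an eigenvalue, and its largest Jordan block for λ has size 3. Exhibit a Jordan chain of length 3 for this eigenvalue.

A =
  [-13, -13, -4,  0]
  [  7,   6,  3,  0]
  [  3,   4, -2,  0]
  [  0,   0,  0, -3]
A Jordan chain for λ = -3 of length 3:
v_1 = (-3, 2, 1, 0)ᵀ
v_2 = (-10, 7, 3, 0)ᵀ
v_3 = (1, 0, 0, 0)ᵀ

Let N = A − (-3)·I. We want v_3 with N^3 v_3 = 0 but N^2 v_3 ≠ 0; then v_{j-1} := N · v_j for j = 3, …, 2.

Pick v_3 = (1, 0, 0, 0)ᵀ.
Then v_2 = N · v_3 = (-10, 7, 3, 0)ᵀ.
Then v_1 = N · v_2 = (-3, 2, 1, 0)ᵀ.

Sanity check: (A − (-3)·I) v_1 = (0, 0, 0, 0)ᵀ = 0. ✓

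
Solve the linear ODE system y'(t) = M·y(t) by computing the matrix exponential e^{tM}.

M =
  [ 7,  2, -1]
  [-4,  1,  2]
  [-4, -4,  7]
e^{tM} =
  [2*t*exp(5*t) + exp(5*t), 2*t*exp(5*t), -t*exp(5*t)]
  [-4*t*exp(5*t), -4*t*exp(5*t) + exp(5*t), 2*t*exp(5*t)]
  [-4*t*exp(5*t), -4*t*exp(5*t), 2*t*exp(5*t) + exp(5*t)]

Strategy: write M = P · J · P⁻¹ where J is a Jordan canonical form, so e^{tM} = P · e^{tJ} · P⁻¹, and e^{tJ} can be computed block-by-block.

M has Jordan form
J =
  [5, 1, 0]
  [0, 5, 0]
  [0, 0, 5]
(up to reordering of blocks).

Per-block formulas:
  For a 1×1 block at λ = 5: exp(t · [5]) = [e^(5t)].
  For a 2×2 Jordan block J_2(5): exp(t · J_2(5)) = e^(5t)·(I + t·N), where N is the 2×2 nilpotent shift.

After assembling e^{tJ} and conjugating by P, we get:

e^{tM} =
  [2*t*exp(5*t) + exp(5*t), 2*t*exp(5*t), -t*exp(5*t)]
  [-4*t*exp(5*t), -4*t*exp(5*t) + exp(5*t), 2*t*exp(5*t)]
  [-4*t*exp(5*t), -4*t*exp(5*t), 2*t*exp(5*t) + exp(5*t)]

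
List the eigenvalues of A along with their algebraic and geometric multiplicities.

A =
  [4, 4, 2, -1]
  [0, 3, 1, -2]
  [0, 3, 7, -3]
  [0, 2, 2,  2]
λ = 4: alg = 4, geom = 2

Step 1 — factor the characteristic polynomial to read off the algebraic multiplicities:
  χ_A(x) = (x - 4)^4

Step 2 — compute geometric multiplicities via the rank-nullity identity g(λ) = n − rank(A − λI):
  rank(A − (4)·I) = 2, so dim ker(A − (4)·I) = n − 2 = 2

Summary:
  λ = 4: algebraic multiplicity = 4, geometric multiplicity = 2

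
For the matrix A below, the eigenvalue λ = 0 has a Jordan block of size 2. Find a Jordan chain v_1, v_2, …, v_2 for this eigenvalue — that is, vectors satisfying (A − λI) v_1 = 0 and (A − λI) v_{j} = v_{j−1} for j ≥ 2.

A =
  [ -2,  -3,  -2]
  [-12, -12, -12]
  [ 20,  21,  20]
A Jordan chain for λ = 0 of length 2:
v_1 = (1, 0, -1)ᵀ
v_2 = (1, -1, 0)ᵀ

Let N = A − (0)·I. We want v_2 with N^2 v_2 = 0 but N^1 v_2 ≠ 0; then v_{j-1} := N · v_j for j = 2, …, 2.

Pick v_2 = (1, -1, 0)ᵀ.
Then v_1 = N · v_2 = (1, 0, -1)ᵀ.

Sanity check: (A − (0)·I) v_1 = (0, 0, 0)ᵀ = 0. ✓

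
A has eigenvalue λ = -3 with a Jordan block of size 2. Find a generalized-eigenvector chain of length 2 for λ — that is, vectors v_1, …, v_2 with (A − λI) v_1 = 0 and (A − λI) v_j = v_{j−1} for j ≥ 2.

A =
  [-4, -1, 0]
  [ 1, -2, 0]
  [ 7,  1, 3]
A Jordan chain for λ = -3 of length 2:
v_1 = (-1, 1, 1)ᵀ
v_2 = (0, 1, 0)ᵀ

Let N = A − (-3)·I. We want v_2 with N^2 v_2 = 0 but N^1 v_2 ≠ 0; then v_{j-1} := N · v_j for j = 2, …, 2.

Pick v_2 = (0, 1, 0)ᵀ.
Then v_1 = N · v_2 = (-1, 1, 1)ᵀ.

Sanity check: (A − (-3)·I) v_1 = (0, 0, 0)ᵀ = 0. ✓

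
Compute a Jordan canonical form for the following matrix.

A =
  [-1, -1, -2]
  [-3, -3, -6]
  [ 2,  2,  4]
J_2(0) ⊕ J_1(0)

The characteristic polynomial is
  det(x·I − A) = x^3

Eigenvalues and multiplicities (the geometric multiplicity of λ is n − rank(A − λI), which equals the number of Jordan blocks for λ):
  λ = 0: algebraic multiplicity = 3, geometric multiplicity = 2

Determining the block sizes for each eigenvalue:
  λ = 0: 2 blocks summing to 3 forces exactly one block of size 2 and the rest size 1 → block sizes [2, 1]

Assembling the blocks gives a Jordan form
J =
  [0, 1, 0]
  [0, 0, 0]
  [0, 0, 0]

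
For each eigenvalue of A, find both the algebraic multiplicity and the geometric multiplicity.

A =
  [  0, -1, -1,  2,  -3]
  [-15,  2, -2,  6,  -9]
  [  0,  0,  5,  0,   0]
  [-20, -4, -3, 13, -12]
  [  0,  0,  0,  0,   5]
λ = 5: alg = 5, geom = 3

Step 1 — factor the characteristic polynomial to read off the algebraic multiplicities:
  χ_A(x) = (x - 5)^5

Step 2 — compute geometric multiplicities via the rank-nullity identity g(λ) = n − rank(A − λI):
  rank(A − (5)·I) = 2, so dim ker(A − (5)·I) = n − 2 = 3

Summary:
  λ = 5: algebraic multiplicity = 5, geometric multiplicity = 3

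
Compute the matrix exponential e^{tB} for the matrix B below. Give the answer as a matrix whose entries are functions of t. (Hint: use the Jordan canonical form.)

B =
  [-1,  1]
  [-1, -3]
e^{tB} =
  [t*exp(-2*t) + exp(-2*t), t*exp(-2*t)]
  [-t*exp(-2*t), -t*exp(-2*t) + exp(-2*t)]

Strategy: write B = P · J · P⁻¹ where J is a Jordan canonical form, so e^{tB} = P · e^{tJ} · P⁻¹, and e^{tJ} can be computed block-by-block.

B has Jordan form
J =
  [-2,  1]
  [ 0, -2]
(up to reordering of blocks).

Per-block formulas:
  For a 2×2 Jordan block J_2(-2): exp(t · J_2(-2)) = e^(-2t)·(I + t·N), where N is the 2×2 nilpotent shift.

After assembling e^{tJ} and conjugating by P, we get:

e^{tB} =
  [t*exp(-2*t) + exp(-2*t), t*exp(-2*t)]
  [-t*exp(-2*t), -t*exp(-2*t) + exp(-2*t)]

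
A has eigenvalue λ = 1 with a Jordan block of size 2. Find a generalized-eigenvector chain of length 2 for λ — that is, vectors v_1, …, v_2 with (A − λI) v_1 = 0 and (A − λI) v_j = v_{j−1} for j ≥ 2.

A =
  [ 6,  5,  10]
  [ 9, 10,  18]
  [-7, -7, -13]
A Jordan chain for λ = 1 of length 2:
v_1 = (5, 9, -7)ᵀ
v_2 = (1, 0, 0)ᵀ

Let N = A − (1)·I. We want v_2 with N^2 v_2 = 0 but N^1 v_2 ≠ 0; then v_{j-1} := N · v_j for j = 2, …, 2.

Pick v_2 = (1, 0, 0)ᵀ.
Then v_1 = N · v_2 = (5, 9, -7)ᵀ.

Sanity check: (A − (1)·I) v_1 = (0, 0, 0)ᵀ = 0. ✓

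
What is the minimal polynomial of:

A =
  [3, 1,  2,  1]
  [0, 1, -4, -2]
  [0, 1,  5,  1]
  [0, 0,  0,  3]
x^2 - 6*x + 9

The characteristic polynomial is χ_A(x) = (x - 3)^4, so the eigenvalues are known. The minimal polynomial is
  m_A(x) = Π_λ (x − λ)^{k_λ}
where k_λ is the size of the *largest* Jordan block for λ (equivalently, the smallest k with (A − λI)^k v = 0 for every generalised eigenvector v of λ).

  λ = 3: largest Jordan block has size 2, contributing (x − 3)^2

So m_A(x) = (x - 3)^2 = x^2 - 6*x + 9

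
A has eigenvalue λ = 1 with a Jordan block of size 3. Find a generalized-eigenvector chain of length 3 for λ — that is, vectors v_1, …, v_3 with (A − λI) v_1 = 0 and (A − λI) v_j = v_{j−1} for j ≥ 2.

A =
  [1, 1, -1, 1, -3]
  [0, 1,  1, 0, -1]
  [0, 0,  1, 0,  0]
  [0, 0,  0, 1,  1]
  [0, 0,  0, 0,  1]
A Jordan chain for λ = 1 of length 3:
v_1 = (1, 0, 0, 0, 0)ᵀ
v_2 = (-1, 1, 0, 0, 0)ᵀ
v_3 = (0, 0, 1, 0, 0)ᵀ

Let N = A − (1)·I. We want v_3 with N^3 v_3 = 0 but N^2 v_3 ≠ 0; then v_{j-1} := N · v_j for j = 3, …, 2.

Pick v_3 = (0, 0, 1, 0, 0)ᵀ.
Then v_2 = N · v_3 = (-1, 1, 0, 0, 0)ᵀ.
Then v_1 = N · v_2 = (1, 0, 0, 0, 0)ᵀ.

Sanity check: (A − (1)·I) v_1 = (0, 0, 0, 0, 0)ᵀ = 0. ✓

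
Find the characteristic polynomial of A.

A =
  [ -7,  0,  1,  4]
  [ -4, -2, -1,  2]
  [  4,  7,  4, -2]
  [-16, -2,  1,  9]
x^4 - 4*x^3 + 6*x^2 - 4*x + 1

Expanding det(x·I − A) (e.g. by cofactor expansion or by noting that A is similar to its Jordan form J, which has the same characteristic polynomial as A) gives
  χ_A(x) = x^4 - 4*x^3 + 6*x^2 - 4*x + 1
which factors as (x - 1)^4. The eigenvalues (with algebraic multiplicities) are λ = 1 with multiplicity 4.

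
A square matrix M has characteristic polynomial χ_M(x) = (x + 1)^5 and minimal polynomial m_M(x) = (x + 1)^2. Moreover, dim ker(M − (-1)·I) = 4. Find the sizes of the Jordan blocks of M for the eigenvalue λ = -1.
Block sizes for λ = -1: [2, 1, 1, 1]

Step 1 — from the characteristic polynomial, algebraic multiplicity of λ = -1 is 5. From dim ker(M − (-1)·I) = 4, there are exactly 4 Jordan blocks for λ = -1.
Step 2 — from the minimal polynomial, the factor (x + 1)^2 tells us the largest block for λ = -1 has size 2.
Step 3 — with total size 5, 4 blocks, and largest block 2, the block sizes (in nonincreasing order) are [2, 1, 1, 1].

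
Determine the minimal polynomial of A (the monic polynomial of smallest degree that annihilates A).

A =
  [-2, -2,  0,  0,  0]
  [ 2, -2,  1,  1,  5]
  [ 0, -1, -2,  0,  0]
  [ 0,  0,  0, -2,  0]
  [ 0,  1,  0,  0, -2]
x^3 + 6*x^2 + 12*x + 8

The characteristic polynomial is χ_A(x) = (x + 2)^5, so the eigenvalues are known. The minimal polynomial is
  m_A(x) = Π_λ (x − λ)^{k_λ}
where k_λ is the size of the *largest* Jordan block for λ (equivalently, the smallest k with (A − λI)^k v = 0 for every generalised eigenvector v of λ).

  λ = -2: largest Jordan block has size 3, contributing (x + 2)^3

So m_A(x) = (x + 2)^3 = x^3 + 6*x^2 + 12*x + 8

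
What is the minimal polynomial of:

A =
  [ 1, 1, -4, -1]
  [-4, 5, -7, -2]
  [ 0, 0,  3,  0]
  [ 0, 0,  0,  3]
x^3 - 9*x^2 + 27*x - 27

The characteristic polynomial is χ_A(x) = (x - 3)^4, so the eigenvalues are known. The minimal polynomial is
  m_A(x) = Π_λ (x − λ)^{k_λ}
where k_λ is the size of the *largest* Jordan block for λ (equivalently, the smallest k with (A − λI)^k v = 0 for every generalised eigenvector v of λ).

  λ = 3: largest Jordan block has size 3, contributing (x − 3)^3

So m_A(x) = (x - 3)^3 = x^3 - 9*x^2 + 27*x - 27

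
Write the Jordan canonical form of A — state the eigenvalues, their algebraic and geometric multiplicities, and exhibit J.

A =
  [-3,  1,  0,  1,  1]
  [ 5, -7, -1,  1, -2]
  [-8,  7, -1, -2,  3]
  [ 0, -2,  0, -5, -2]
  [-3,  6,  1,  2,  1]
J_3(-3) ⊕ J_2(-3)

The characteristic polynomial is
  det(x·I − A) = x^5 + 15*x^4 + 90*x^3 + 270*x^2 + 405*x + 243 = (x + 3)^5

Eigenvalues and multiplicities (the geometric multiplicity of λ is n − rank(A − λI), which equals the number of Jordan blocks for λ):
  λ = -3: algebraic multiplicity = 5, geometric multiplicity = 2

Determining the block sizes for each eigenvalue:
  λ = -3: with am = 5 and gm = 2, the partition is not yet determined (e.g. several partitions of 5 into 2 parts exist). Let N = A − (-3)·I. Computing rank(N^1) = 3, rank(N^2) = 1, rank(N^3) = 0; the number of blocks of size ≥ j is rank(N^{j−1}) − rank(N^j), giving [2, 2, 1]. So we have 1 block(s) of size 3, 1 block(s) of size 2 → block sizes [3, 2]

Assembling the blocks gives a Jordan form
J =
  [-3,  1,  0,  0,  0]
  [ 0, -3,  1,  0,  0]
  [ 0,  0, -3,  0,  0]
  [ 0,  0,  0, -3,  1]
  [ 0,  0,  0,  0, -3]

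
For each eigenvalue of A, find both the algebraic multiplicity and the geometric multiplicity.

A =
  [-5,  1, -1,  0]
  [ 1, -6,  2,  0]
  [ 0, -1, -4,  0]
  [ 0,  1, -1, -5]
λ = -5: alg = 4, geom = 2

Step 1 — factor the characteristic polynomial to read off the algebraic multiplicities:
  χ_A(x) = (x + 5)^4

Step 2 — compute geometric multiplicities via the rank-nullity identity g(λ) = n − rank(A − λI):
  rank(A − (-5)·I) = 2, so dim ker(A − (-5)·I) = n − 2 = 2

Summary:
  λ = -5: algebraic multiplicity = 4, geometric multiplicity = 2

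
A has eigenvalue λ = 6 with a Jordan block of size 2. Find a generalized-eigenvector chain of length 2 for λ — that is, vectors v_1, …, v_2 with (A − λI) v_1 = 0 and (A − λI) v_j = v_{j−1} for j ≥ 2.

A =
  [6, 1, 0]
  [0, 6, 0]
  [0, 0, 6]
A Jordan chain for λ = 6 of length 2:
v_1 = (1, 0, 0)ᵀ
v_2 = (0, 1, 0)ᵀ

Let N = A − (6)·I. We want v_2 with N^2 v_2 = 0 but N^1 v_2 ≠ 0; then v_{j-1} := N · v_j for j = 2, …, 2.

Pick v_2 = (0, 1, 0)ᵀ.
Then v_1 = N · v_2 = (1, 0, 0)ᵀ.

Sanity check: (A − (6)·I) v_1 = (0, 0, 0)ᵀ = 0. ✓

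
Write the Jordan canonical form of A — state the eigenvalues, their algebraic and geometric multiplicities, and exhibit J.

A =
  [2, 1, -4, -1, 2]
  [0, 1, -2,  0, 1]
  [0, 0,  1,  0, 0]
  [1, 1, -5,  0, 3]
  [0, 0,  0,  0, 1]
J_3(1) ⊕ J_2(1)

The characteristic polynomial is
  det(x·I − A) = x^5 - 5*x^4 + 10*x^3 - 10*x^2 + 5*x - 1 = (x - 1)^5

Eigenvalues and multiplicities (the geometric multiplicity of λ is n − rank(A − λI), which equals the number of Jordan blocks for λ):
  λ = 1: algebraic multiplicity = 5, geometric multiplicity = 2

Determining the block sizes for each eigenvalue:
  λ = 1: with am = 5 and gm = 2, the partition is not yet determined (e.g. several partitions of 5 into 2 parts exist). Let N = A − (1)·I. Computing rank(N^1) = 3, rank(N^2) = 1, rank(N^3) = 0; the number of blocks of size ≥ j is rank(N^{j−1}) − rank(N^j), giving [2, 2, 1]. So we have 1 block(s) of size 3, 1 block(s) of size 2 → block sizes [3, 2]

Assembling the blocks gives a Jordan form
J =
  [1, 1, 0, 0, 0]
  [0, 1, 1, 0, 0]
  [0, 0, 1, 0, 0]
  [0, 0, 0, 1, 1]
  [0, 0, 0, 0, 1]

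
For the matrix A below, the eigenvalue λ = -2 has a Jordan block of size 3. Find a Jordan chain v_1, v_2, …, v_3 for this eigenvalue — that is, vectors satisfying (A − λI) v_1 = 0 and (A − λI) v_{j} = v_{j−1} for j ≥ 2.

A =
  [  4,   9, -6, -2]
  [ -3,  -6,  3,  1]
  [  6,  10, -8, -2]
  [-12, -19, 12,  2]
A Jordan chain for λ = -2 of length 3:
v_1 = (-3, 0, -6, 9)ᵀ
v_2 = (6, -3, 6, -12)ᵀ
v_3 = (1, 0, 0, 0)ᵀ

Let N = A − (-2)·I. We want v_3 with N^3 v_3 = 0 but N^2 v_3 ≠ 0; then v_{j-1} := N · v_j for j = 3, …, 2.

Pick v_3 = (1, 0, 0, 0)ᵀ.
Then v_2 = N · v_3 = (6, -3, 6, -12)ᵀ.
Then v_1 = N · v_2 = (-3, 0, -6, 9)ᵀ.

Sanity check: (A − (-2)·I) v_1 = (0, 0, 0, 0)ᵀ = 0. ✓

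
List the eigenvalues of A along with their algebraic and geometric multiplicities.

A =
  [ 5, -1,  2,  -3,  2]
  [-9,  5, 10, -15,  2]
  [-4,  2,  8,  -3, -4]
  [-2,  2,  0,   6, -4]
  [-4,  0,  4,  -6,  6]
λ = 6: alg = 5, geom = 3

Step 1 — factor the characteristic polynomial to read off the algebraic multiplicities:
  χ_A(x) = (x - 6)^5

Step 2 — compute geometric multiplicities via the rank-nullity identity g(λ) = n − rank(A − λI):
  rank(A − (6)·I) = 2, so dim ker(A − (6)·I) = n − 2 = 3

Summary:
  λ = 6: algebraic multiplicity = 5, geometric multiplicity = 3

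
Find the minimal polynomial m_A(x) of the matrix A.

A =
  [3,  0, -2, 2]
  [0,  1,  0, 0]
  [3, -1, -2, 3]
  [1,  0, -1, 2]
x^3 - 3*x^2 + 3*x - 1

The characteristic polynomial is χ_A(x) = (x - 1)^4, so the eigenvalues are known. The minimal polynomial is
  m_A(x) = Π_λ (x − λ)^{k_λ}
where k_λ is the size of the *largest* Jordan block for λ (equivalently, the smallest k with (A − λI)^k v = 0 for every generalised eigenvector v of λ).

  λ = 1: largest Jordan block has size 3, contributing (x − 1)^3

So m_A(x) = (x - 1)^3 = x^3 - 3*x^2 + 3*x - 1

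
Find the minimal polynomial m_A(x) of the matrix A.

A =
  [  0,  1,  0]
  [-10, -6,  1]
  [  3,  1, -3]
x^3 + 9*x^2 + 27*x + 27

The characteristic polynomial is χ_A(x) = (x + 3)^3, so the eigenvalues are known. The minimal polynomial is
  m_A(x) = Π_λ (x − λ)^{k_λ}
where k_λ is the size of the *largest* Jordan block for λ (equivalently, the smallest k with (A − λI)^k v = 0 for every generalised eigenvector v of λ).

  λ = -3: largest Jordan block has size 3, contributing (x + 3)^3

So m_A(x) = (x + 3)^3 = x^3 + 9*x^2 + 27*x + 27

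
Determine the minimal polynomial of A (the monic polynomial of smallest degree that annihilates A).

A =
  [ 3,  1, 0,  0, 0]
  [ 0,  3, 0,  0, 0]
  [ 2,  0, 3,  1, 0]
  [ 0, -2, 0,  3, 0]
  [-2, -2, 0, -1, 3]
x^2 - 6*x + 9

The characteristic polynomial is χ_A(x) = (x - 3)^5, so the eigenvalues are known. The minimal polynomial is
  m_A(x) = Π_λ (x − λ)^{k_λ}
where k_λ is the size of the *largest* Jordan block for λ (equivalently, the smallest k with (A − λI)^k v = 0 for every generalised eigenvector v of λ).

  λ = 3: largest Jordan block has size 2, contributing (x − 3)^2

So m_A(x) = (x - 3)^2 = x^2 - 6*x + 9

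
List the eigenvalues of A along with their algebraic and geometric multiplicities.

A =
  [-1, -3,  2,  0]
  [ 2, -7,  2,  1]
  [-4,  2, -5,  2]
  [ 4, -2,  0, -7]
λ = -5: alg = 4, geom = 2

Step 1 — factor the characteristic polynomial to read off the algebraic multiplicities:
  χ_A(x) = (x + 5)^4

Step 2 — compute geometric multiplicities via the rank-nullity identity g(λ) = n − rank(A − λI):
  rank(A − (-5)·I) = 2, so dim ker(A − (-5)·I) = n − 2 = 2

Summary:
  λ = -5: algebraic multiplicity = 4, geometric multiplicity = 2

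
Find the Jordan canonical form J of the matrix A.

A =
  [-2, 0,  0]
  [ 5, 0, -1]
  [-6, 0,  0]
J_1(-2) ⊕ J_2(0)

The characteristic polynomial is
  det(x·I − A) = x^3 + 2*x^2 = x^2*(x + 2)

Eigenvalues and multiplicities (the geometric multiplicity of λ is n − rank(A − λI), which equals the number of Jordan blocks for λ):
  λ = -2: algebraic multiplicity = 1, geometric multiplicity = 1
  λ = 0: algebraic multiplicity = 2, geometric multiplicity = 1

Determining the block sizes for each eigenvalue:
  λ = -2: one block (gm = 1), so the single block has size am = 1 → block sizes [1]
  λ = 0: one block (gm = 1), so the single block has size am = 2 → block sizes [2]

Assembling the blocks gives a Jordan form
J =
  [-2, 0, 0]
  [ 0, 0, 1]
  [ 0, 0, 0]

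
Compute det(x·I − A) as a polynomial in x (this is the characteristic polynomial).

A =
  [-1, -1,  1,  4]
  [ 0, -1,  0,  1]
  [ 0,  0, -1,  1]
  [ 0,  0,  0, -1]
x^4 + 4*x^3 + 6*x^2 + 4*x + 1

Expanding det(x·I − A) (e.g. by cofactor expansion or by noting that A is similar to its Jordan form J, which has the same characteristic polynomial as A) gives
  χ_A(x) = x^4 + 4*x^3 + 6*x^2 + 4*x + 1
which factors as (x + 1)^4. The eigenvalues (with algebraic multiplicities) are λ = -1 with multiplicity 4.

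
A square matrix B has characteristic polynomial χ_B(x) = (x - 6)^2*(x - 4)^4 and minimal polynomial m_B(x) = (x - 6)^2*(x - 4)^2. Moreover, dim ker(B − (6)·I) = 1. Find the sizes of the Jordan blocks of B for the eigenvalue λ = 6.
Block sizes for λ = 6: [2]

Step 1 — from the characteristic polynomial, algebraic multiplicity of λ = 6 is 2. From dim ker(B − (6)·I) = 1, there are exactly 1 Jordan blocks for λ = 6.
Step 2 — from the minimal polynomial, the factor (x − 6)^2 tells us the largest block for λ = 6 has size 2.
Step 3 — with total size 2, 1 blocks, and largest block 2, the block sizes (in nonincreasing order) are [2].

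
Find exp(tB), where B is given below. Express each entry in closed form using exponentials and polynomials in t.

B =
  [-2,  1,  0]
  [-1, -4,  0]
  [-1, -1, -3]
e^{tB} =
  [t*exp(-3*t) + exp(-3*t), t*exp(-3*t), 0]
  [-t*exp(-3*t), -t*exp(-3*t) + exp(-3*t), 0]
  [-t*exp(-3*t), -t*exp(-3*t), exp(-3*t)]

Strategy: write B = P · J · P⁻¹ where J is a Jordan canonical form, so e^{tB} = P · e^{tJ} · P⁻¹, and e^{tJ} can be computed block-by-block.

B has Jordan form
J =
  [-3,  1,  0]
  [ 0, -3,  0]
  [ 0,  0, -3]
(up to reordering of blocks).

Per-block formulas:
  For a 2×2 Jordan block J_2(-3): exp(t · J_2(-3)) = e^(-3t)·(I + t·N), where N is the 2×2 nilpotent shift.
  For a 1×1 block at λ = -3: exp(t · [-3]) = [e^(-3t)].

After assembling e^{tJ} and conjugating by P, we get:

e^{tB} =
  [t*exp(-3*t) + exp(-3*t), t*exp(-3*t), 0]
  [-t*exp(-3*t), -t*exp(-3*t) + exp(-3*t), 0]
  [-t*exp(-3*t), -t*exp(-3*t), exp(-3*t)]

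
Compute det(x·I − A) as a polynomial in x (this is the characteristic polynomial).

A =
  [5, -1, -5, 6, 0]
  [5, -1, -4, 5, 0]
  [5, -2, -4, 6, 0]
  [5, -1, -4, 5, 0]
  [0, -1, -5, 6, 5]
x^5 - 10*x^4 + 25*x^3

Expanding det(x·I − A) (e.g. by cofactor expansion or by noting that A is similar to its Jordan form J, which has the same characteristic polynomial as A) gives
  χ_A(x) = x^5 - 10*x^4 + 25*x^3
which factors as x^3*(x - 5)^2. The eigenvalues (with algebraic multiplicities) are λ = 0 with multiplicity 3, λ = 5 with multiplicity 2.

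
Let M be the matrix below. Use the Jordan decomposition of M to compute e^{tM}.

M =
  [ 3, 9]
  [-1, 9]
e^{tM} =
  [-3*t*exp(6*t) + exp(6*t), 9*t*exp(6*t)]
  [-t*exp(6*t), 3*t*exp(6*t) + exp(6*t)]

Strategy: write M = P · J · P⁻¹ where J is a Jordan canonical form, so e^{tM} = P · e^{tJ} · P⁻¹, and e^{tJ} can be computed block-by-block.

M has Jordan form
J =
  [6, 1]
  [0, 6]
(up to reordering of blocks).

Per-block formulas:
  For a 2×2 Jordan block J_2(6): exp(t · J_2(6)) = e^(6t)·(I + t·N), where N is the 2×2 nilpotent shift.

After assembling e^{tJ} and conjugating by P, we get:

e^{tM} =
  [-3*t*exp(6*t) + exp(6*t), 9*t*exp(6*t)]
  [-t*exp(6*t), 3*t*exp(6*t) + exp(6*t)]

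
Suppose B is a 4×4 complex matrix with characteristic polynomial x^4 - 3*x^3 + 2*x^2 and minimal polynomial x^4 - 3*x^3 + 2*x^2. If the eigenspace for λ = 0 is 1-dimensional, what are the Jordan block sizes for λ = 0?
Block sizes for λ = 0: [2]

Step 1 — from the characteristic polynomial, algebraic multiplicity of λ = 0 is 2. From dim ker(B − (0)·I) = 1, there are exactly 1 Jordan blocks for λ = 0.
Step 2 — from the minimal polynomial, the factor (x − 0)^2 tells us the largest block for λ = 0 has size 2.
Step 3 — with total size 2, 1 blocks, and largest block 2, the block sizes (in nonincreasing order) are [2].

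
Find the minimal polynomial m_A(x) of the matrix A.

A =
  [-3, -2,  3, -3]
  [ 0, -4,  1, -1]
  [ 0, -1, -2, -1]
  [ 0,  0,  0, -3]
x^3 + 9*x^2 + 27*x + 27

The characteristic polynomial is χ_A(x) = (x + 3)^4, so the eigenvalues are known. The minimal polynomial is
  m_A(x) = Π_λ (x − λ)^{k_λ}
where k_λ is the size of the *largest* Jordan block for λ (equivalently, the smallest k with (A − λI)^k v = 0 for every generalised eigenvector v of λ).

  λ = -3: largest Jordan block has size 3, contributing (x + 3)^3

So m_A(x) = (x + 3)^3 = x^3 + 9*x^2 + 27*x + 27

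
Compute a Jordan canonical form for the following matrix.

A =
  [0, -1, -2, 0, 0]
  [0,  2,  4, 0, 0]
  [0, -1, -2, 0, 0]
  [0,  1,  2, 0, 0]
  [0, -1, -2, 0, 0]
J_2(0) ⊕ J_1(0) ⊕ J_1(0) ⊕ J_1(0)

The characteristic polynomial is
  det(x·I − A) = x^5

Eigenvalues and multiplicities (the geometric multiplicity of λ is n − rank(A − λI), which equals the number of Jordan blocks for λ):
  λ = 0: algebraic multiplicity = 5, geometric multiplicity = 4

Determining the block sizes for each eigenvalue:
  λ = 0: 4 blocks summing to 5 forces exactly one block of size 2 and the rest size 1 → block sizes [2, 1, 1, 1]

Assembling the blocks gives a Jordan form
J =
  [0, 1, 0, 0, 0]
  [0, 0, 0, 0, 0]
  [0, 0, 0, 0, 0]
  [0, 0, 0, 0, 0]
  [0, 0, 0, 0, 0]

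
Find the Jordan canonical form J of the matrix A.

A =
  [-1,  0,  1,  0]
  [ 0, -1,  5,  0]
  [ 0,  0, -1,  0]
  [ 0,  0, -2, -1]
J_2(-1) ⊕ J_1(-1) ⊕ J_1(-1)

The characteristic polynomial is
  det(x·I − A) = x^4 + 4*x^3 + 6*x^2 + 4*x + 1 = (x + 1)^4

Eigenvalues and multiplicities (the geometric multiplicity of λ is n − rank(A − λI), which equals the number of Jordan blocks for λ):
  λ = -1: algebraic multiplicity = 4, geometric multiplicity = 3

Determining the block sizes for each eigenvalue:
  λ = -1: 3 blocks summing to 4 forces exactly one block of size 2 and the rest size 1 → block sizes [2, 1, 1]

Assembling the blocks gives a Jordan form
J =
  [-1,  1,  0,  0]
  [ 0, -1,  0,  0]
  [ 0,  0, -1,  0]
  [ 0,  0,  0, -1]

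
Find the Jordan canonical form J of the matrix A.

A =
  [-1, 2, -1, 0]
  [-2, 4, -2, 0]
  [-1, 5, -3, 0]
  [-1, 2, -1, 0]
J_3(0) ⊕ J_1(0)

The characteristic polynomial is
  det(x·I − A) = x^4

Eigenvalues and multiplicities (the geometric multiplicity of λ is n − rank(A − λI), which equals the number of Jordan blocks for λ):
  λ = 0: algebraic multiplicity = 4, geometric multiplicity = 2

Determining the block sizes for each eigenvalue:
  λ = 0: with am = 4 and gm = 2, the partition is not yet determined (e.g. several partitions of 4 into 2 parts exist). Let N = A − (0)·I. Computing rank(N^1) = 2, rank(N^2) = 1, rank(N^3) = 0; the number of blocks of size ≥ j is rank(N^{j−1}) − rank(N^j), giving [2, 1, 1]. So we have 1 block(s) of size 3, 1 block(s) of size 1 → block sizes [3, 1]

Assembling the blocks gives a Jordan form
J =
  [0, 1, 0, 0]
  [0, 0, 1, 0]
  [0, 0, 0, 0]
  [0, 0, 0, 0]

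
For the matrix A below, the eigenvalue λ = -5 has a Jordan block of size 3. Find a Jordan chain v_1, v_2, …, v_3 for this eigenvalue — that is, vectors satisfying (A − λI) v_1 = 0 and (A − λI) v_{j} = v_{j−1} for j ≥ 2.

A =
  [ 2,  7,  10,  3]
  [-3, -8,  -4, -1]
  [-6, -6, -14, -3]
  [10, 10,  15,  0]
A Jordan chain for λ = -5 of length 3:
v_1 = (-2, 2, 0, 0)ᵀ
v_2 = (7, -3, -6, 10)ᵀ
v_3 = (1, 0, 0, 0)ᵀ

Let N = A − (-5)·I. We want v_3 with N^3 v_3 = 0 but N^2 v_3 ≠ 0; then v_{j-1} := N · v_j for j = 3, …, 2.

Pick v_3 = (1, 0, 0, 0)ᵀ.
Then v_2 = N · v_3 = (7, -3, -6, 10)ᵀ.
Then v_1 = N · v_2 = (-2, 2, 0, 0)ᵀ.

Sanity check: (A − (-5)·I) v_1 = (0, 0, 0, 0)ᵀ = 0. ✓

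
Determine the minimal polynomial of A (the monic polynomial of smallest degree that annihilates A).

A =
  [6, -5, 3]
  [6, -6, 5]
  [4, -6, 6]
x^3 - 6*x^2 + 12*x - 8

The characteristic polynomial is χ_A(x) = (x - 2)^3, so the eigenvalues are known. The minimal polynomial is
  m_A(x) = Π_λ (x − λ)^{k_λ}
where k_λ is the size of the *largest* Jordan block for λ (equivalently, the smallest k with (A − λI)^k v = 0 for every generalised eigenvector v of λ).

  λ = 2: largest Jordan block has size 3, contributing (x − 2)^3

So m_A(x) = (x - 2)^3 = x^3 - 6*x^2 + 12*x - 8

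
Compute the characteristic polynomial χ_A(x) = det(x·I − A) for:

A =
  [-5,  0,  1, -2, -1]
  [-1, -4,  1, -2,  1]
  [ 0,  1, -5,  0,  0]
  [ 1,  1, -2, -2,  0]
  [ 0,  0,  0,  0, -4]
x^5 + 20*x^4 + 160*x^3 + 640*x^2 + 1280*x + 1024

Expanding det(x·I − A) (e.g. by cofactor expansion or by noting that A is similar to its Jordan form J, which has the same characteristic polynomial as A) gives
  χ_A(x) = x^5 + 20*x^4 + 160*x^3 + 640*x^2 + 1280*x + 1024
which factors as (x + 4)^5. The eigenvalues (with algebraic multiplicities) are λ = -4 with multiplicity 5.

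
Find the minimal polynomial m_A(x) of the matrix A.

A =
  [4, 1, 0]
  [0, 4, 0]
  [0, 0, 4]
x^2 - 8*x + 16

The characteristic polynomial is χ_A(x) = (x - 4)^3, so the eigenvalues are known. The minimal polynomial is
  m_A(x) = Π_λ (x − λ)^{k_λ}
where k_λ is the size of the *largest* Jordan block for λ (equivalently, the smallest k with (A − λI)^k v = 0 for every generalised eigenvector v of λ).

  λ = 4: largest Jordan block has size 2, contributing (x − 4)^2

So m_A(x) = (x - 4)^2 = x^2 - 8*x + 16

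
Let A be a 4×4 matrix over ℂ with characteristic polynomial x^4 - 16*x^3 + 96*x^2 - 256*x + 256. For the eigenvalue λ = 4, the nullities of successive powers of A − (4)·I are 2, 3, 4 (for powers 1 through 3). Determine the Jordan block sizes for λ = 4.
Block sizes for λ = 4: [3, 1]

From the dimensions of kernels of powers, the number of Jordan blocks of size at least j is d_j − d_{j−1} where d_j = dim ker(N^j) (with d_0 = 0). Computing the differences gives [2, 1, 1].
The number of blocks of size exactly k is (#blocks of size ≥ k) − (#blocks of size ≥ k + 1), so the partition is: 1 block(s) of size 1, 1 block(s) of size 3.
In nonincreasing order the block sizes are [3, 1].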